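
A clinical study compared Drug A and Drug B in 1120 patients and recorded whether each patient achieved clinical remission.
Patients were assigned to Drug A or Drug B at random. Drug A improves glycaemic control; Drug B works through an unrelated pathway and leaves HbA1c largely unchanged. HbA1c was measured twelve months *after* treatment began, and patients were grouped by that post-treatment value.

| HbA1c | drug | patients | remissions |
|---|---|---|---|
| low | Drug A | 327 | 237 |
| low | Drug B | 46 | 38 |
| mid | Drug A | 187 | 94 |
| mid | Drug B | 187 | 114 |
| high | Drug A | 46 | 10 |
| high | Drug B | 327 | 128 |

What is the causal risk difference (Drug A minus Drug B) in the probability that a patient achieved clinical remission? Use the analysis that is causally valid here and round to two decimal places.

The stratified and pooled comparisons disagree (Drug B wins within each HbA1c; Drug A wins overall), so the answer turns on the causal role of HbA1c.
Because the drug influences HbA1c, HbA1c is a post-treatment mediator, not a confounder. Stratifying on it would bias the estimate; the causal effect is the crude pooled difference.
The causal difference is the pooled difference: 0.609 − 0.500 = +0.109.

+0.11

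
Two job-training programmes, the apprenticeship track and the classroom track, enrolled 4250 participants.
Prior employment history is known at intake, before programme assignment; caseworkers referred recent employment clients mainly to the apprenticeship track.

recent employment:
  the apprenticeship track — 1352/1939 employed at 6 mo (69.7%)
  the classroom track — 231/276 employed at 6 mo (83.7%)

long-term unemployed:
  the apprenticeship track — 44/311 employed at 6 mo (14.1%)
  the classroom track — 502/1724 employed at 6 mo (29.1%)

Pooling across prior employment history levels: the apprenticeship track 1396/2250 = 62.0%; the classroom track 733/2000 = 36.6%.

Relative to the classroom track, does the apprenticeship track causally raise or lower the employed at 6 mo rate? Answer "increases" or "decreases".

Prior employment history is set before the programme has any effect — it is not caused by the programme — and it independently drives the outcome. That makes it a confounder, so the causal comparison is within prior employment history levels.
Within each level — recent employment: 69.7% vs 83.7%; long-term unemployed: 14.1% vs 29.1% — the classroom track is higher every time.

decreases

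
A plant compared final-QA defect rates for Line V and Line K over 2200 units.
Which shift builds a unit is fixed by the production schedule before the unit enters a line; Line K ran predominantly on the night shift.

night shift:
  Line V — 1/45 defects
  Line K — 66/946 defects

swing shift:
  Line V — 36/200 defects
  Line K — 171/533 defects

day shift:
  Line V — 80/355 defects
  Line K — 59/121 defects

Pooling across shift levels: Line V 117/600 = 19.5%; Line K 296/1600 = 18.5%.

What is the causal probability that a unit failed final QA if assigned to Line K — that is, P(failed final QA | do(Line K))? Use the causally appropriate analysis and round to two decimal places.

0.24

The stratified and pooled comparisons disagree (Line V wins within each shift; Line K wins overall), so the answer turns on the causal role of shift.
The imbalance in shift arose from how units were allocated, not from anything the line did; and shift independently affects the outcome. The pooled gap is confounded — condition on shift.
Standardising Line K to the population shift mix: 0.450·66/946 + 0.333·171/533 + 0.216·59/121 = 0.244.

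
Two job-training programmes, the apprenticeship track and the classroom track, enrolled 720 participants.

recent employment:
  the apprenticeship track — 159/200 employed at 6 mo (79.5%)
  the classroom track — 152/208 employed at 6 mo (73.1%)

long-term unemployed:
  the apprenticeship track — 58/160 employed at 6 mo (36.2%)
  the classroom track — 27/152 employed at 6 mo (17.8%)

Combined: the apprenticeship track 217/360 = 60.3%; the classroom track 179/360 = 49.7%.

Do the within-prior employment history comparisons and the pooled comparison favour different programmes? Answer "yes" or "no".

no

Within each prior employment history level (recent employment 79.5% vs 73.1%; long-term unemployed 36.2% vs 17.8%), the apprenticeship track has the higher rate every time. Pooled: 60.3% vs 49.7% — the apprenticeship track has the higher rate overall. They agree.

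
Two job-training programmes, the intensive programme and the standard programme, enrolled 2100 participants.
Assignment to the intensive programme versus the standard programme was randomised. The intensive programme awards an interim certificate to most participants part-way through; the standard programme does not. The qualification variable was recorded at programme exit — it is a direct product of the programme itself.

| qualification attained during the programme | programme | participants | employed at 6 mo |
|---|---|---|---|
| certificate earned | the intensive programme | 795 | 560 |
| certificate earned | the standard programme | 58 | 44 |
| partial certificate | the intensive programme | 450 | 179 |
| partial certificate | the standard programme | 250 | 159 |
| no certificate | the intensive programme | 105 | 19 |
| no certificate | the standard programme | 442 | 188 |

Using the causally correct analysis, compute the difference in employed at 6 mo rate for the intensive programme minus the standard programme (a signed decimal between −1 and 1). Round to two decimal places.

Within every qualification attained during the programme level the standard programme has the higher rate, yet pooled the intensive programme does — Simpson's reversal.
Qualification attained during the programme is recorded after the programme and is itself shifted by it — it sits on the causal path from programme to outcome. Conditioning on a mediator would strip out part of the effect we want; the pooled comparison gives the total causal effect.
The causal difference is the pooled difference: 0.561 − 0.521 = +0.040.

+0.04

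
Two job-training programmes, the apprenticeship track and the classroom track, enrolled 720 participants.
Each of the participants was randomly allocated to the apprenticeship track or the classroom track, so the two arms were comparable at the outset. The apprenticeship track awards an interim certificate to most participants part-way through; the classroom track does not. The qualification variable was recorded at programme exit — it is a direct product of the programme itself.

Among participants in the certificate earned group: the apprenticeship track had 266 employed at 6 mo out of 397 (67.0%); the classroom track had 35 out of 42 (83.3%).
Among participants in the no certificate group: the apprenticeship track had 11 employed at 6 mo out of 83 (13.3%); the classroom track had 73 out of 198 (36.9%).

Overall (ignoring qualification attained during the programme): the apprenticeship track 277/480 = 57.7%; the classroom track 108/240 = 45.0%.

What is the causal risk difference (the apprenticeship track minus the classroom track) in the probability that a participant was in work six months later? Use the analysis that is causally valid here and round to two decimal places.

+0.13

Qualification attained during the programme lies on the pathway programme → qualification attained during the programme → outcome, so adjusting for it blocks the indirect effect. For the total causal effect of programme, use the unadjusted pooled rates.
The causal difference is the pooled difference: 0.577 − 0.450 = +0.127.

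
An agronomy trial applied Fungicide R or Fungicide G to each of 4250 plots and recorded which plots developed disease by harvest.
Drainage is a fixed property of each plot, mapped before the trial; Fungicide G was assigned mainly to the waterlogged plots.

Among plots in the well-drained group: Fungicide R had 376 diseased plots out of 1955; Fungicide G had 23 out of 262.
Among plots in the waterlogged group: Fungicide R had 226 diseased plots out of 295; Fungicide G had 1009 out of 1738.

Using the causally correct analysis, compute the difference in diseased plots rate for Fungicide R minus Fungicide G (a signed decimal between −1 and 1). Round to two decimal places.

+0.14

The imbalance in field drainage arose from how plots were allocated, not from anything the fungicide did; and field drainage independently affects the outcome. The pooled gap is confounded — condition on field drainage.
Adjusting over the population distribution of field drainage: 0.522·(0.192−0.088) + 0.478·(0.766−0.581) = +0.143.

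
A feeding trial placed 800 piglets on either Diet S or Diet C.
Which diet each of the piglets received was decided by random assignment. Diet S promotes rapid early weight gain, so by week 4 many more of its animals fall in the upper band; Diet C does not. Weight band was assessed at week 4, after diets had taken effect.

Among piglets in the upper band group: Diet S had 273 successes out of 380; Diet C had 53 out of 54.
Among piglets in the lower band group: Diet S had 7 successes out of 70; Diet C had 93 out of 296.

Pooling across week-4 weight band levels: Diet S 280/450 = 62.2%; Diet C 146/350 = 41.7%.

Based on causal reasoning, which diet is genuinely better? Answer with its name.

Diet S

The stratified and pooled comparisons disagree (Diet C wins within each week-4 weight band; Diet S wins overall), so the answer turns on the causal role of week-4 weight band.
Week-4 weight band lies on the pathway diet → week-4 weight band → outcome, so adjusting for it blocks the indirect effect. For the total causal effect of diet, use the unadjusted pooled rates.
Pooled: Diet S 62.2% vs Diet C 41.7%; Diet S is higher overall.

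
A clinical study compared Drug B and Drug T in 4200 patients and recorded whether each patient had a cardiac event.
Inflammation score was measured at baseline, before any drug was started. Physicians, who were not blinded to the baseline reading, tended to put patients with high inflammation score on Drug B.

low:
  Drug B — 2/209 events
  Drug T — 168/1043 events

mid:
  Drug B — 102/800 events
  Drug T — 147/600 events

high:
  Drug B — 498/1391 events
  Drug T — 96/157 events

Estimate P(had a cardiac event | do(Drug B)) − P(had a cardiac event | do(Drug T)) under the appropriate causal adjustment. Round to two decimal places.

-0.18

The imbalance in inflammation score arose from how patients were allocated, not from anything the drug did; and inflammation score independently affects the outcome. The pooled gap is confounded — condition on inflammation score.
Adjusting over the population distribution of inflammation score: 0.298·(0.010−0.161) + 0.333·(0.128−0.245) + 0.369·(0.358−0.611) = -0.178.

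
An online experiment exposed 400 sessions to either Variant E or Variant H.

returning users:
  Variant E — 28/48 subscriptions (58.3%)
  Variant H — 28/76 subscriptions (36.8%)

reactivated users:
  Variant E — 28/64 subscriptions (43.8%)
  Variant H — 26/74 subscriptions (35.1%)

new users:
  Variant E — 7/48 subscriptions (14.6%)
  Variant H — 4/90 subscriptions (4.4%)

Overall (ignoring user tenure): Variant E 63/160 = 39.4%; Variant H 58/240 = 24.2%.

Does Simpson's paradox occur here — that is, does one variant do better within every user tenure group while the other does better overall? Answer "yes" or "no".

no

Within each user tenure level (returning users 58.3% vs 36.8%; reactivated users 43.8% vs 35.1%; new users 14.6% vs 4.4%), Variant E has the higher rate every time. Pooled: 39.4% vs 24.2% — Variant E has the higher rate overall. They agree.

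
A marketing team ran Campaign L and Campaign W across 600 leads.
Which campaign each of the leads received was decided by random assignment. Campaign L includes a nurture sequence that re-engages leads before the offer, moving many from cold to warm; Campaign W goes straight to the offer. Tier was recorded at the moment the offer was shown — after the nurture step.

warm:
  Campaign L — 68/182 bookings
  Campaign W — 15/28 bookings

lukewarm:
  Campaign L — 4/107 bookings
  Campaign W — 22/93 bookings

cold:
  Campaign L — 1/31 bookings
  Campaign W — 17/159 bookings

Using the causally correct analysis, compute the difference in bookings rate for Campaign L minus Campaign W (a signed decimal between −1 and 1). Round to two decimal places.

+0.04

The stratified and pooled comparisons disagree (Campaign W wins within each engagement tier; Campaign L wins overall), so the answer turns on the causal role of engagement tier.
The distribution of engagement tier is itself part of what the campaign does — it is an intermediate outcome. Holding it fixed would remove that part of the effect; the total effect is the pooled difference.
The causal difference is the pooled difference: 0.228 − 0.193 = +0.035.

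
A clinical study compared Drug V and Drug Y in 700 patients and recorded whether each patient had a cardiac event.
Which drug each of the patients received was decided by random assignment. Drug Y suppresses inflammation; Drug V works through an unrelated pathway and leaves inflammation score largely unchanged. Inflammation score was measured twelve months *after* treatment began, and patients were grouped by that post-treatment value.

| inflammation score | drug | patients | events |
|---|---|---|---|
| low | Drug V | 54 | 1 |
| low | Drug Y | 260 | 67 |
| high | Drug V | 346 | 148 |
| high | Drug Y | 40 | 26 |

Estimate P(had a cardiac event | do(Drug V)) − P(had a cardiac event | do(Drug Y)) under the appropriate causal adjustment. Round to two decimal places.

Drug V is lower inside every inflammation score stratum but Drug Y is lower in aggregate. Whether to stratify depends on how inflammation score relates to the drug.
Because the drug influences inflammation score, inflammation score is a post-treatment mediator, not a confounder. Stratifying on it would bias the estimate; the causal effect is the crude pooled difference.
The causal difference is the pooled difference: 0.372 − 0.310 = +0.062.

+0.06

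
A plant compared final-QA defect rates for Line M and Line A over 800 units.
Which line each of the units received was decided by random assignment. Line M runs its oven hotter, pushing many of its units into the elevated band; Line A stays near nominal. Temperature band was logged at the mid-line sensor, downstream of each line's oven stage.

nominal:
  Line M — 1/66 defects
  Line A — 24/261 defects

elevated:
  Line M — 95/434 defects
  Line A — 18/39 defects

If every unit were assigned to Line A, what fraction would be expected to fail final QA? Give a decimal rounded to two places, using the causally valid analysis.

Line M is lower inside every in-process temperature band stratum but Line A is lower in aggregate. Whether to stratify depends on how in-process temperature band relates to the line.
The distribution of in-process temperature band is itself part of what the line does — it is an intermediate outcome. Holding it fixed would remove that part of the effect; the total effect is the pooled difference.
So P(outcome | do(Line A)) is just the pooled rate for Line A: 42/300 = 0.140.

0.14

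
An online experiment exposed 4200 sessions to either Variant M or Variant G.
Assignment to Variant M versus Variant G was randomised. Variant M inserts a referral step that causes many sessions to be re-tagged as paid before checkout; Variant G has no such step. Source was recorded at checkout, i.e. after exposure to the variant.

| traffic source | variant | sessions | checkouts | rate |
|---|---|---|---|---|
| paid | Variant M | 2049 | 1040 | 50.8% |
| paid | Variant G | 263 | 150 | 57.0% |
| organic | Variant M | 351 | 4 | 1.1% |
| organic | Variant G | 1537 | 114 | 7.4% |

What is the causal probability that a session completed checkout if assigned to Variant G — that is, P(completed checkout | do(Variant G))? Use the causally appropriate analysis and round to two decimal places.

Because the variant influences traffic source, traffic source is a post-treatment mediator, not a confounder. Stratifying on it would bias the estimate; the causal effect is the crude pooled difference.
So P(outcome | do(Variant G)) is just the pooled rate for Variant G: 264/1800 = 0.147.

0.15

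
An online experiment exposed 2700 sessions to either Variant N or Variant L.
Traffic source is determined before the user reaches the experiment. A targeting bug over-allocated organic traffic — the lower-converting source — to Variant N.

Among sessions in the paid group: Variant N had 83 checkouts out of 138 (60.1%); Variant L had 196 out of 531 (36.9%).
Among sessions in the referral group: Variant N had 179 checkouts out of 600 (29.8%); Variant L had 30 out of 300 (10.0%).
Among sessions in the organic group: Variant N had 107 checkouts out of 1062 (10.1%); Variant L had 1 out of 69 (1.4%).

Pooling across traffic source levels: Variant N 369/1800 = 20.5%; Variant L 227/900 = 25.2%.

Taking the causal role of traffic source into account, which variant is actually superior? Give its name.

Variant N

The imbalance in traffic source arose from how sessions were allocated, not from anything the variant did; and traffic source independently affects the outcome. The pooled gap is confounded — condition on traffic source.
Within each level — paid: 60.1% vs 36.9%; referral: 29.8% vs 10.0%; organic: 10.1% vs 1.4% — Variant N is higher every time.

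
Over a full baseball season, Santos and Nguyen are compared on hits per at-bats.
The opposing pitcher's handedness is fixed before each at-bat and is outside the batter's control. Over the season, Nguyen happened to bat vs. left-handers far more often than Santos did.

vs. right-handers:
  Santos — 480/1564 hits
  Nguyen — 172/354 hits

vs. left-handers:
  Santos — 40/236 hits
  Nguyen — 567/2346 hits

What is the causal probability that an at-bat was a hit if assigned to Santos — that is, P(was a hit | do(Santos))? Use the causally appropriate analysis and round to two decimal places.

0.23

Nothing the player does changes pitcher handedness; the imbalance is an allocation artefact. With pitcher handedness also predicting the outcome, the pooled figure is confounded, and the within-stratum comparison is the causal one.
Standardising Santos to the population pitcher handedness mix: 0.426·480/1564 + 0.574·40/236 = 0.228.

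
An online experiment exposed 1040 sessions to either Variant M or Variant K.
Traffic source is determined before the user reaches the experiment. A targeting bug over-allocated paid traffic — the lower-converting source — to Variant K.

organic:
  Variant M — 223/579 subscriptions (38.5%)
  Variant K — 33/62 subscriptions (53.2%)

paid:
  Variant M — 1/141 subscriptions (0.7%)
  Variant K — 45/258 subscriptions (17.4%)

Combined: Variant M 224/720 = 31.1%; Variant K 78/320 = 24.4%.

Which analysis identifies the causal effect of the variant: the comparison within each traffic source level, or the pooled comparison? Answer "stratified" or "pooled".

Variant K is higher inside every traffic source stratum but Variant M is higher in aggregate. Whether to stratify depends on how traffic source relates to the variant.
Here traffic source is a common cause — it drives both which variant a case falls under and the outcome. The crude comparison mixes populations; the stratum-specific rates are the causally relevant ones.
Within each level — organic: 38.5% vs 53.2%; paid: 0.7% vs 17.4% — Variant K is higher every time.

stratified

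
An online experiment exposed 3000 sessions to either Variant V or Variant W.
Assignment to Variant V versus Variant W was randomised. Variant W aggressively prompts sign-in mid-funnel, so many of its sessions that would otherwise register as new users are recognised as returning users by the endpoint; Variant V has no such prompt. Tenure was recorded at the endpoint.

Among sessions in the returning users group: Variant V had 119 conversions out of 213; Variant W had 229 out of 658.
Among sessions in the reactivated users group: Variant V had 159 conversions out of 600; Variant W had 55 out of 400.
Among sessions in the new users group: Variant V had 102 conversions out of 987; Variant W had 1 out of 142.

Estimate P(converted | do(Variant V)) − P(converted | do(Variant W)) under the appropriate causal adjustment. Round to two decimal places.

-0.03

The user tenure-specific comparison favours Variant V throughout, but the pooled figures favour Variant W. The question is whether to condition on user tenure.
User tenure is downstream of the variant. One should not condition on a consequence of treatment, so the overall rates are the right comparison.
The causal difference is the pooled difference: 0.211 − 0.237 = -0.026.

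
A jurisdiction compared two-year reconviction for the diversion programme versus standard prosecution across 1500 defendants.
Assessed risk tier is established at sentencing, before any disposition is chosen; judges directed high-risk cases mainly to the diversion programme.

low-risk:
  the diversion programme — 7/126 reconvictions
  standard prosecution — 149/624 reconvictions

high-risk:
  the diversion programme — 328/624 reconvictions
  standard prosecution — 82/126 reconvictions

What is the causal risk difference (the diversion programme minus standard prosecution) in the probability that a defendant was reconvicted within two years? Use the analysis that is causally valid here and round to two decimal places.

The stratified and pooled comparisons disagree (the diversion programme wins within each assessed risk tier; standard prosecution wins overall), so the answer turns on the causal role of assessed risk tier.
Assessed risk tier is set before the disposition has any effect — it is not caused by the disposition — and it independently drives the outcome. That makes it a confounder, so the causal comparison is within assessed risk tier levels.
Adjusting over the population distribution of assessed risk tier: 0.500·(0.056−0.239) + 0.500·(0.526−0.651) = -0.154.

-0.15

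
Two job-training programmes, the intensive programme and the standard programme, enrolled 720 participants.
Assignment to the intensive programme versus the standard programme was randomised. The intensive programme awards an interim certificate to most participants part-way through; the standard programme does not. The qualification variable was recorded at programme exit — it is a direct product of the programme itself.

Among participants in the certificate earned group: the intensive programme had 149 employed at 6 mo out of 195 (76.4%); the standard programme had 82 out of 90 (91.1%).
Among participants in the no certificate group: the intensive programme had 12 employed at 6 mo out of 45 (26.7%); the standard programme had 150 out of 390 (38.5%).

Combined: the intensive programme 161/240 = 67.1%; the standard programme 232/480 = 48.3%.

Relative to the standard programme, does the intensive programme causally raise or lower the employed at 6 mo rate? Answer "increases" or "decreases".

The qualification attained during the programme-specific comparison favours the standard programme throughout, but the pooled figures favour the intensive programme. The question is whether to condition on qualification attained during the programme.
The distribution of qualification attained during the programme is itself part of what the programme does — it is an intermediate outcome. Holding it fixed would remove that part of the effect; the total effect is the pooled difference.
Pooled: the intensive programme 67.1% vs the standard programme 48.3%; the intensive programme is higher overall.

increases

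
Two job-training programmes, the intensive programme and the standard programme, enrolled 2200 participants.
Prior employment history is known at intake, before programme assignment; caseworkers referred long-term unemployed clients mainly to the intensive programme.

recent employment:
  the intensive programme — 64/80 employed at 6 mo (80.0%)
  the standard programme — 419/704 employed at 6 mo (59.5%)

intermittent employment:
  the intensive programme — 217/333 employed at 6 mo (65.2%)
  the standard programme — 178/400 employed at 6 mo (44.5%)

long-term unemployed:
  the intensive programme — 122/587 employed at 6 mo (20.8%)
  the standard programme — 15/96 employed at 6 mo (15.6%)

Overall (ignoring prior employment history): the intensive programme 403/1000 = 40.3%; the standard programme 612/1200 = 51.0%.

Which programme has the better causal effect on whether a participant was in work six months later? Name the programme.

Since prior employment history is a pre-existing factor (not a product of the programme) and it affects the outcome on its own, it is a confounder. The stratified rates, not the pooled rate, identify the causal effect.
Within each level — recent employment: 80.0% vs 59.5%; intermittent employment: 65.2% vs 44.5%; long-term unemployed: 20.8% vs 15.6% — the intensive programme is higher every time.

the intensive programme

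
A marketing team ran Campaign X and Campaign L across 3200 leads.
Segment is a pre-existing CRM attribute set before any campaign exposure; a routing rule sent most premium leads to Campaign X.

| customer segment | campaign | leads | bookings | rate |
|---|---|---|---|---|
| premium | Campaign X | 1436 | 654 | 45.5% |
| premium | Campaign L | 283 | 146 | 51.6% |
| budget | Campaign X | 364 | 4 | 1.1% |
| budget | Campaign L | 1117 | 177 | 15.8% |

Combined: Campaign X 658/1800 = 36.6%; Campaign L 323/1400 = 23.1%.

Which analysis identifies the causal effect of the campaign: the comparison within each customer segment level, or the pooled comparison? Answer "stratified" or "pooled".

The imbalance in customer segment arose from how leads were allocated, not from anything the campaign did; and customer segment independently affects the outcome. The pooled gap is confounded — condition on customer segment.
Within each level — premium: 45.5% vs 51.6%; budget: 1.1% vs 15.8% — Campaign L is higher every time.

stratified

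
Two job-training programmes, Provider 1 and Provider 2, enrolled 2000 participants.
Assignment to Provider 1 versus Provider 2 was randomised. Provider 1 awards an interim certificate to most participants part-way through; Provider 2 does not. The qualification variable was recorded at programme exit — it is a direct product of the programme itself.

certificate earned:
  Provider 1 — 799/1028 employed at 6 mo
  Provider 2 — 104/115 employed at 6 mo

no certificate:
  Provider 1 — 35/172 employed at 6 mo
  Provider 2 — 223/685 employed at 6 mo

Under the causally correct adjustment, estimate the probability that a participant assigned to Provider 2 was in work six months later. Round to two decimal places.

0.41

Qualification attained during the programme lies on the pathway programme → qualification attained during the programme → outcome, so adjusting for it blocks the indirect effect. For the total causal effect of programme, use the unadjusted pooled rates.
So P(outcome | do(Provider 2)) is just the pooled rate for Provider 2: 327/800 = 0.409.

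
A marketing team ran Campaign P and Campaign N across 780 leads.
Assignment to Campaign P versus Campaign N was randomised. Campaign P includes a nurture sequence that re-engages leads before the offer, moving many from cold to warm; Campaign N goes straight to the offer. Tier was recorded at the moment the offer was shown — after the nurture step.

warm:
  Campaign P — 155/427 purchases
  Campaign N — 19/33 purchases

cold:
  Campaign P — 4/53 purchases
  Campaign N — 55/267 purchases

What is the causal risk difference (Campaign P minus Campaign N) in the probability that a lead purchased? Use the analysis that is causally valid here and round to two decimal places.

+0.08

The distribution of engagement tier is itself part of what the campaign does — it is an intermediate outcome. Holding it fixed would remove that part of the effect; the total effect is the pooled difference.
The causal difference is the pooled difference: 0.331 − 0.247 = +0.085.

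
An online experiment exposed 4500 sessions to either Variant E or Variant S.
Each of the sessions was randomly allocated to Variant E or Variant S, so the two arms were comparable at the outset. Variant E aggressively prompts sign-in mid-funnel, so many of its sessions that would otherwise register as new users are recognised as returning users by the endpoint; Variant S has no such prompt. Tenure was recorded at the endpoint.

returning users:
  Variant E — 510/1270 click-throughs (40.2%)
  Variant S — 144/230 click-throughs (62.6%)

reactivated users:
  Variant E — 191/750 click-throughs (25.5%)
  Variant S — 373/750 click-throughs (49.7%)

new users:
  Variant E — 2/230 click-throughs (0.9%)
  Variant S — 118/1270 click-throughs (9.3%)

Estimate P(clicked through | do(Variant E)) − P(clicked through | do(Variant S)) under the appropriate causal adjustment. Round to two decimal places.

+0.03

The user tenure-specific comparison favours Variant S throughout, but the pooled figures favour Variant E. The question is whether to condition on user tenure.
User tenure is downstream of the variant. One should not condition on a consequence of treatment, so the overall rates are the right comparison.
The causal difference is the pooled difference: 0.312 − 0.282 = +0.030.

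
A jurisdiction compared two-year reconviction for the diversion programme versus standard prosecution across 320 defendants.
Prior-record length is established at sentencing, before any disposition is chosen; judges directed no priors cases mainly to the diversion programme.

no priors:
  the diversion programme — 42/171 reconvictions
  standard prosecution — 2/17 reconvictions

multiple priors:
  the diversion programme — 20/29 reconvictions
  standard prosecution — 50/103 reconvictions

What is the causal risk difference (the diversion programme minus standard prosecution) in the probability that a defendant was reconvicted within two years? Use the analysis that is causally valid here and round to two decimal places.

+0.16

Since prior-record length is a pre-existing factor (not a product of the disposition) and it affects the outcome on its own, it is a confounder. The stratified rates, not the pooled rate, identify the causal effect.
Adjusting over the population distribution of prior-record length: 0.588·(0.246−0.118) + 0.412·(0.690−0.485) = +0.159.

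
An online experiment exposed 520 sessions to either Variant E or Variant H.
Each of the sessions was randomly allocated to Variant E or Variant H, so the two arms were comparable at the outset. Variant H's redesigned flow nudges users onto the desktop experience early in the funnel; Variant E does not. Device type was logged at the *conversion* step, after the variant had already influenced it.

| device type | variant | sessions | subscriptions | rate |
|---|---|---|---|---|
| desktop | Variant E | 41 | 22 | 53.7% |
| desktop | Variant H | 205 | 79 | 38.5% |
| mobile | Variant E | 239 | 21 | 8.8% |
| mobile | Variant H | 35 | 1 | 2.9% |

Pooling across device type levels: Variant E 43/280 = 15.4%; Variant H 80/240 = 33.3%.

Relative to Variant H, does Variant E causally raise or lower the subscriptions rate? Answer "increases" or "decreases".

decreases

The stratified and pooled comparisons disagree (Variant E wins within each device type; Variant H wins overall), so the answer turns on the causal role of device type.
Device type is downstream of the variant. One should not condition on a consequence of treatment, so the overall rates are the right comparison.
Pooled: Variant E 15.4% vs Variant H 33.3%; Variant H is higher overall.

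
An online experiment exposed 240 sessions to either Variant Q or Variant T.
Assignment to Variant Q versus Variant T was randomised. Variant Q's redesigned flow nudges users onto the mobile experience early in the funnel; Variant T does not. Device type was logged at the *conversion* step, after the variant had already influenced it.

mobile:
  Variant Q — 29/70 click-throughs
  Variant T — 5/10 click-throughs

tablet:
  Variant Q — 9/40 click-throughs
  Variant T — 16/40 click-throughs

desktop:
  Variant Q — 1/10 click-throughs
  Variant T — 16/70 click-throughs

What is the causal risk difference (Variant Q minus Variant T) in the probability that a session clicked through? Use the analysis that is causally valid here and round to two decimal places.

Because the variant influences device type, device type is a post-treatment mediator, not a confounder. Stratifying on it would bias the estimate; the causal effect is the crude pooled difference.
The causal difference is the pooled difference: 0.325 − 0.308 = +0.017.

+0.02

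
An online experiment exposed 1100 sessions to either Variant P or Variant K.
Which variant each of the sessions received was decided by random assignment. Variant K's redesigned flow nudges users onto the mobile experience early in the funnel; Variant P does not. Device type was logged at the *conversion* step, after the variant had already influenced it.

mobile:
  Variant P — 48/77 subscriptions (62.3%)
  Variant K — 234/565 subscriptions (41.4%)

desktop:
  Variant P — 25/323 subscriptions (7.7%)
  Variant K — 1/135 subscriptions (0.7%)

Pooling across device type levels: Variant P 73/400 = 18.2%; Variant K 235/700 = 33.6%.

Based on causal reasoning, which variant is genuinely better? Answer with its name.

Variant K

Within every device type level Variant P has the higher rate, yet pooled Variant K does — Simpson's reversal.
Device type is downstream of the variant. One should not condition on a consequence of treatment, so the overall rates are the right comparison.
Pooled: Variant P 18.2% vs Variant K 33.6%; Variant K is higher overall.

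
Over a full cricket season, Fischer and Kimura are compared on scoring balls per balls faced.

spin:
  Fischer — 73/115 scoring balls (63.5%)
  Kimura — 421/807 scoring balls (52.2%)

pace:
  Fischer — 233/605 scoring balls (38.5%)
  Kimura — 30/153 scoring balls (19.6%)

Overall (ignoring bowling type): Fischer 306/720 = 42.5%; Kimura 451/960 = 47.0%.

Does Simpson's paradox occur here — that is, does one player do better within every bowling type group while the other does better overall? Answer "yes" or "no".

Within each bowling type level (spin 63.5% vs 52.2%; pace 38.5% vs 19.6%), Fischer has the higher rate every time. Pooled: 42.5% vs 47.0% — Kimura has the higher rate overall. The two comparisons disagree.

yes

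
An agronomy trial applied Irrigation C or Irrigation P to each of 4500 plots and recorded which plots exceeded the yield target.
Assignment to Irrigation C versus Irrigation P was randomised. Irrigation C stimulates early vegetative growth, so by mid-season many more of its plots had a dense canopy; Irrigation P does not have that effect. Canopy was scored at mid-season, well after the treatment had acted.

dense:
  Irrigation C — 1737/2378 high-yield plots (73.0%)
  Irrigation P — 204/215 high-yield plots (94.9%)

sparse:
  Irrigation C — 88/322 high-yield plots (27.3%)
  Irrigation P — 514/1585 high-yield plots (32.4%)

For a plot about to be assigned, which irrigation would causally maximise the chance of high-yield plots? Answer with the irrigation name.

Irrigation C

The stratified and pooled comparisons disagree (Irrigation P wins within each mid-season canopy; Irrigation C wins overall), so the answer turns on the causal role of mid-season canopy.
Stratifying would compare irrigations among plots the irrigations themselves sorted into mid-season canopy groups — a form of selection on an intermediate. The unconditioned pooled rates give the total causal effect.
Pooled: Irrigation C 67.6% vs Irrigation P 39.9%; Irrigation C is higher overall.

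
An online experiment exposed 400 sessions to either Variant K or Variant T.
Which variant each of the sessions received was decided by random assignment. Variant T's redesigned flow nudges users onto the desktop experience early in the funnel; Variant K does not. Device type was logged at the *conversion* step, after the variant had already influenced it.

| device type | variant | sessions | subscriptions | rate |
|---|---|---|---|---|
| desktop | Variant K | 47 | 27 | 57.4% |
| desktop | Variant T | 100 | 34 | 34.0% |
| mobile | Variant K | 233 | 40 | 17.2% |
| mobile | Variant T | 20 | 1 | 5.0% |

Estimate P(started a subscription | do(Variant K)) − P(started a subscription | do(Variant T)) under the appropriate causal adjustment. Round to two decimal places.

-0.05

Device type here is a post-treatment variable shaped by the variant; conditioning on it would introduce bias rather than remove it. The overall comparison is the causal one.
The causal difference is the pooled difference: 0.239 − 0.292 = -0.052.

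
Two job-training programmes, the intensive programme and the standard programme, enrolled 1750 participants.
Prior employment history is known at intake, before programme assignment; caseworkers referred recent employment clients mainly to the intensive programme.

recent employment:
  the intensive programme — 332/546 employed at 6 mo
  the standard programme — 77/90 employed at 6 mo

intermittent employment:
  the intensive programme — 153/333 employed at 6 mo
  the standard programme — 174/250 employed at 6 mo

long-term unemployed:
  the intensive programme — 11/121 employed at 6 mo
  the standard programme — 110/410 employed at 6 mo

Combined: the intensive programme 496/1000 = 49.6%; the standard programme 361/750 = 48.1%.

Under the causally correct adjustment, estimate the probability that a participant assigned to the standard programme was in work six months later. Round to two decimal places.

the standard programme is higher inside every prior employment history stratum but the intensive programme is higher in aggregate. Whether to stratify depends on how prior employment history relates to the programme.
Prior employment history differs across programmes for reasons unrelated to any effect of the programme itself, and it separately predicts the outcome — a classic confounder. We must compare within prior employment history levels.
Standardising the standard programme to the population prior employment history mix: 0.363·77/90 + 0.333·174/250 + 0.303·110/410 = 0.624.

0.62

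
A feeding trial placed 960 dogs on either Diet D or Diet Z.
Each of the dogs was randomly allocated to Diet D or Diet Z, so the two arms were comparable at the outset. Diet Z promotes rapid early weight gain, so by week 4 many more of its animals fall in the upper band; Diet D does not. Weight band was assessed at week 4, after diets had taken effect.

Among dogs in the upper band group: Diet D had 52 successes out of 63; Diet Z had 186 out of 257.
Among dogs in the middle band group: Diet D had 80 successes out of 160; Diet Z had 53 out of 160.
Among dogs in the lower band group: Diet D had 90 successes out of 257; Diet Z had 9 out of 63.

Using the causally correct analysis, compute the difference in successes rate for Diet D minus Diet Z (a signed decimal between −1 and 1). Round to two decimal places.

-0.05

Week-4 weight band is recorded after the diet and is itself shifted by it — it sits on the causal path from diet to outcome. Conditioning on a mediator would strip out part of the effect we want; the pooled comparison gives the total causal effect.
The causal difference is the pooled difference: 0.463 − 0.517 = -0.054.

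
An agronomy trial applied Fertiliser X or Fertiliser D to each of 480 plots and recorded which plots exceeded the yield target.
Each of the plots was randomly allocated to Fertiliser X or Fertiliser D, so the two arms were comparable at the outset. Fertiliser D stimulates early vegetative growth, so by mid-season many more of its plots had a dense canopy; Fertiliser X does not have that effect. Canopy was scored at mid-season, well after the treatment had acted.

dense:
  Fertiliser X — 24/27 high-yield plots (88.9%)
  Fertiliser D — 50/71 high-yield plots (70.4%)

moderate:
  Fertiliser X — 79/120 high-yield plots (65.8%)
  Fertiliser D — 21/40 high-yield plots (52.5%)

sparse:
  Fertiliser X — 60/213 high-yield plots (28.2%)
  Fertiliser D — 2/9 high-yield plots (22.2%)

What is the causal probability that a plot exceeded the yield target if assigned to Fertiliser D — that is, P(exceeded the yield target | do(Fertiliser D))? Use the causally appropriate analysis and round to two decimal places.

0.61

Fertiliser X is higher inside every mid-season canopy stratum but Fertiliser D is higher in aggregate. Whether to stratify depends on how mid-season canopy relates to the fertiliser.
Mid-season canopy is downstream of the fertiliser. One should not condition on a consequence of treatment, so the overall rates are the right comparison.
So P(outcome | do(Fertiliser D)) is just the pooled rate for Fertiliser D: 73/120 = 0.608.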